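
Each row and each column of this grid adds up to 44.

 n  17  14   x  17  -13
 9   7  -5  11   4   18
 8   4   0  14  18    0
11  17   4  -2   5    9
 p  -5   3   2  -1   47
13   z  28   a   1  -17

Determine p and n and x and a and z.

p = -2, n = 5, x = 4, a = 15, z = 4

Row 5: -5 + 3 + 2 − 1 + 47 = 46, so its missing entry is 44 − 46 = -2.
Column 1: 9 + 8 + 11 − 2 + 13 = 39, so its missing entry is 44 − 39 = 5.
Row 1: 5 + 17 + 14 + 17 − 13 = 40, so its missing entry is 44 − 40 = 4.
Column 2: 17 + 7 + 4 + 17 − 5 = 40, so its missing entry is 44 − 40 = 4.
Row 6: 13 + 4 + 28 + 1 − 17 = 29, so its missing entry is 44 − 29 = 15.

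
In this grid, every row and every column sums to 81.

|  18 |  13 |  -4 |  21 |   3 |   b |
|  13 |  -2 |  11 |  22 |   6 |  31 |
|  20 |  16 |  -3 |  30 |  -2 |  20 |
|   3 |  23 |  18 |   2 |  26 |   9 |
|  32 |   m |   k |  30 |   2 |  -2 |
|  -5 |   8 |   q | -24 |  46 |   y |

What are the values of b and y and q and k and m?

The known cells in row 1 total 51, leaving 81 − 51 = 30 for the blank.
The known cells in column 6 total 88, leaving 81 − 88 = -7 for the blank.
The known cells in column 2 total 58, leaving 81 − 58 = 23 for the blank.
The known cells in row 5 total 85, leaving 81 − 85 = -4 for the blank.
The known cells in row 6 total 18, leaving 81 − 18 = 63 for the blank.

b = 30, y = -7, q = 63, k = -4, m = 23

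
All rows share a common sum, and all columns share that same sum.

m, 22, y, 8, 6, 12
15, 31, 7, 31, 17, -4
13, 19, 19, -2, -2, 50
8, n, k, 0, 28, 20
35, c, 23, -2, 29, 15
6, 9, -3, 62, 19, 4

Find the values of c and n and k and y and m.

Rows 2 and 3 both sum to 97, so that's the common total.
The known cells in column 1 total 77, leaving 97 − 77 = 20 for the blank.
The known cells in row 1 total 68, leaving 97 − 68 = 29 for the blank.
The known cells in column 3 total 75, leaving 97 − 75 = 22 for the blank.
The known cells in row 4 total 78, leaving 97 − 78 = 19 for the blank.
The known cells in row 5 total 100, leaving 97 − 100 = -3 for the blank.

c = -3, n = 19, k = 22, y = 29, m = 20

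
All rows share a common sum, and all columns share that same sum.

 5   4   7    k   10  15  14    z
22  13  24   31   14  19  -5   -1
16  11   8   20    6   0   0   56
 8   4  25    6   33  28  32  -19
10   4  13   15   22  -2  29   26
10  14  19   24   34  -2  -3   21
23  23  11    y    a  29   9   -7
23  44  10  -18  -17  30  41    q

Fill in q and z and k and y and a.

Rows 2 and 3 both sum to 117, so that's the common total.
Row 8: 23 + 44 + 10 − 18 − 17 + 30 + 41 = 113, so its missing entry is 117 − 113 = 4.
Column 8: -1 + 56 − 19 + 26 + 21 − 7 + 4 = 80, so its missing entry is 117 − 80 = 37.
Row 1: 5 + 4 + 7 + 10 + 15 + 14 + 37 = 92, so its missing entry is 117 − 92 = 25.
Column 5: 10 + 14 + 6 + 33 + 22 + 34 − 17 = 102, so its missing entry is 117 − 102 = 15.
Row 7: 23 + 23 + 11 + 15 + 29 + 9 − 7 = 103, so its missing entry is 117 − 103 = 14.

q = 4, z = 37, k = 25, y = 14, a = 15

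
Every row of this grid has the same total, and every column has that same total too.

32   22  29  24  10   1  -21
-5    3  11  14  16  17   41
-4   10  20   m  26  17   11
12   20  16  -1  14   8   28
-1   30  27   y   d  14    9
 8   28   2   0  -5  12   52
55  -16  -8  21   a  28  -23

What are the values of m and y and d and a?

Rows 1 and 2 both sum to 97, so that's the common total.
The known cells in row 3 total 80, leaving 97 − 80 = 17 for the blank.
The known cells in row 7 total 57, leaving 97 − 57 = 40 for the blank.
The known cells in column 5 total 101, leaving 97 − 101 = -4 for the blank.
The known cells in row 5 total 75, leaving 97 − 75 = 22 for the blank.

m = 17, y = 22, d = -4, a = 40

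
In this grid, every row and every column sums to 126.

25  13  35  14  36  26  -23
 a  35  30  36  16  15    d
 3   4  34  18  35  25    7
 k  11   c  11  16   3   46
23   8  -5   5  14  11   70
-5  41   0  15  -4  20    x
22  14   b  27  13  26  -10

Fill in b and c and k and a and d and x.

b = 34, c = -2, k = 41, a = 17, d = -23, x = 59

Row 7: 22 + 14 + 27 + 13 + 26 − 10 = 92, so its missing entry is 126 − 92 = 34.
Row 6: -5 + 41 + 0 + 15 − 4 + 20 = 67, so its missing entry is 126 − 67 = 59.
Column 7: -23 + 7 + 46 + 70 + 59 − 10 = 149, so its missing entry is 126 − 149 = -23.
Row 2: 35 + 30 + 36 + 16 + 15 − 23 = 109, so its missing entry is 126 − 109 = 17.
Column 1: 25 + 17 + 3 + 23 − 5 + 22 = 85, so its missing entry is 126 − 85 = 41.
Row 4: 41 + 11 + 11 + 16 + 3 + 46 = 128, so its missing entry is 126 − 128 = -2.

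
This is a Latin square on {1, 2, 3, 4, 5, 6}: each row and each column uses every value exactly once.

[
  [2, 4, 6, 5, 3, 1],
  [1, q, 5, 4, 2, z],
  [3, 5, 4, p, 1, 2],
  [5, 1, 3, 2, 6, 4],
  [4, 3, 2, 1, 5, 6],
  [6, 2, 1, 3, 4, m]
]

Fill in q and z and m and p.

q = 6, z = 3, m = 5, p = 6

For row 3, column 4: row 3 already has {1, 2, 3, 4, 5}; that leaves 6.
Cell (2,2): column 2 already has {1, 2, 3, 4, 5} → 6.
Cell (6,6): row 6 already has {1, 2, 3, 4, 6} → 5.
At (row 2, col 6): row 2 already has {1, 2, 4, 5, 6}, so the value is 3.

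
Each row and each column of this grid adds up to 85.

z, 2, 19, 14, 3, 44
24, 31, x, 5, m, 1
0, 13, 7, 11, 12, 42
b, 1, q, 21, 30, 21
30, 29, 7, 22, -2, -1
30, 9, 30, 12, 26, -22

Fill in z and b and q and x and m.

Row 1: 2 + 19 + 14 + 3 + 44 = 82, so its missing entry is 85 − 82 = 3.
Column 5: 3 + 12 + 30 − 2 + 26 = 69, so its missing entry is 85 − 69 = 16.
Row 2: 24 + 31 + 5 + 16 + 1 = 77, so its missing entry is 85 − 77 = 8.
Column 1: 3 + 24 + 0 + 30 + 30 = 87, so its missing entry is 85 − 87 = -2.
Row 4: -2 + 1 + 21 + 30 + 21 = 71, so its missing entry is 85 − 71 = 14.

z = 3, b = -2, q = 14, x = 8, m = 16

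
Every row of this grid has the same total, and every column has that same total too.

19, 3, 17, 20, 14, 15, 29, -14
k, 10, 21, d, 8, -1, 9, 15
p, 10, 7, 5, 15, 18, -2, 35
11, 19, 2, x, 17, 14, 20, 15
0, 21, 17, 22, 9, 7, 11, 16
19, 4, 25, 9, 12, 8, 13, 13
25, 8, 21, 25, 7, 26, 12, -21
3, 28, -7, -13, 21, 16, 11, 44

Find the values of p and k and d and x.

p = 15, k = 11, d = 30, x = 5

Rows 1 and 5 both sum to 103, so that's the common total.
Row 4 has 11 + 19 + 2 + 17 + 14 + 20 + 15 = 98; the blank must be 103 − 98 = 5.
Column 4 has 20 + 5 + 5 + 22 + 9 + 25 − 13 = 73; the blank must be 103 − 73 = 30.
Row 2 has 10 + 21 + 30 + 8 − 1 + 9 + 15 = 92; the blank must be 103 − 92 = 11.
Row 3 has 10 + 7 + 5 + 15 + 18 − 2 + 35 = 88; the blank must be 103 − 88 = 15.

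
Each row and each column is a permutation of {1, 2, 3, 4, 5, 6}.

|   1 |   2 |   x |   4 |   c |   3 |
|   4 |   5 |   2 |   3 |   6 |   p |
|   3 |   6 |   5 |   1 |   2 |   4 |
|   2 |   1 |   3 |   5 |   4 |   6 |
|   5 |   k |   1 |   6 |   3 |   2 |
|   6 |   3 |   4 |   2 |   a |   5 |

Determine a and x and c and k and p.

For row 2, column 6: row 2 already has {2, 3, 4, 5, 6}; that leaves 1.
At (row 6, col 5): row 6 already has {2, 3, 4, 5, 6}, so the value is 1.
Cell (1,5): column 5 already has {1, 2, 3, 4, 6} → 5.
At (row 1, col 3): row 1 already has {1, 2, 3, 4, 5}, so the value is 6.
For row 5, column 2: row 5 already has {1, 2, 3, 5, 6}; that leaves 4.

a = 1, x = 6, c = 5, k = 4, p = 1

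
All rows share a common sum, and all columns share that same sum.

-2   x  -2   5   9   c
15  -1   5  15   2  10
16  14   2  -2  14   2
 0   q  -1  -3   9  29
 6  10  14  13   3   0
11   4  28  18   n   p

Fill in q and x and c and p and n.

Rows 2 and 3 both sum to 46, so that's the common total.
Row 4 has 0 − 1 − 3 + 9 + 29 = 34; the blank must be 46 − 34 = 12.
Column 2 has -1 + 14 + 12 + 10 + 4 = 39; the blank must be 46 − 39 = 7.
Column 5 has 9 + 2 + 14 + 9 + 3 = 37; the blank must be 46 − 37 = 9.
Row 6 has 11 + 4 + 28 + 18 + 9 = 70; the blank must be 46 − 70 = -24.
Row 1 has -2 + 7 − 2 + 5 + 9 = 17; the blank must be 46 − 17 = 29.

q = 12, x = 7, c = 29, p = -24, n = 9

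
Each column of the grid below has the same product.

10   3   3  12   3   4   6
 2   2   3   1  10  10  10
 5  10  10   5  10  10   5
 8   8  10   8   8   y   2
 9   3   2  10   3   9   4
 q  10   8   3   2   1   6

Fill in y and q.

Columns 3 and 5 each multiply to 14400, so every column has product 14400.
Column 6: 4×10×10×9×1 = 3600, so the missing entry is 14400 ÷ 3600 = 4.
Column 1: 10×2×5×8×9 = 7200, so the missing entry is 14400 ÷ 7200 = 2.

y = 4, q = 2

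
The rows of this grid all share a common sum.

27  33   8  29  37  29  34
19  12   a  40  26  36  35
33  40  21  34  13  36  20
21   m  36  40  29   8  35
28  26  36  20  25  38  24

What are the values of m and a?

Row 1 sums to 197 and so does row 3; that's the common total.
In row 4 the known cells total 169, leaving 197 − 169 = 28.
In row 2 the known cells total 168, leaving 197 − 168 = 29.

m = 28, a = 29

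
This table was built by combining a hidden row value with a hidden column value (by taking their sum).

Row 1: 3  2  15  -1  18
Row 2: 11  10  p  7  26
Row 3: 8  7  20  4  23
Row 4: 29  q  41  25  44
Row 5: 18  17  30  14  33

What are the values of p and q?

The difference between any two rows is the same in every column — this is an addition table with the headers hidden.
Row 2 minus row 1 is 7 − (-1) = 8, so its entry in column 3 is 15 + 8 = 23.
Row 4 minus row 1 is 25 − (-1) = 26, so its entry in column 2 is 2 + 26 = 28.

p = 23, q = 28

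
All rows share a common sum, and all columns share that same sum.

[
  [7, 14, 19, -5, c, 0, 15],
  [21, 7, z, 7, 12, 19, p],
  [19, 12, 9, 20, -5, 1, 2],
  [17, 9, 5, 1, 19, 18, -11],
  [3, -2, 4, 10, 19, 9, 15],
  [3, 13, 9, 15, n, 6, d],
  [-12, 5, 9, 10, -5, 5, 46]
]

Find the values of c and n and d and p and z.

c = 8, n = 10, d = 2, p = -11, z = 3

Rows 3 and 4 both sum to 58, so that's the common total.
The known cells in column 3 total 55, leaving 58 − 55 = 3 for the blank.
The known cells in row 1 total 50, leaving 58 − 50 = 8 for the blank.
The known cells in column 5 total 48, leaving 58 − 48 = 10 for the blank.
The known cells in row 6 total 56, leaving 58 − 56 = 2 for the blank.
The known cells in row 2 total 69, leaving 58 − 69 = -11 for the blank.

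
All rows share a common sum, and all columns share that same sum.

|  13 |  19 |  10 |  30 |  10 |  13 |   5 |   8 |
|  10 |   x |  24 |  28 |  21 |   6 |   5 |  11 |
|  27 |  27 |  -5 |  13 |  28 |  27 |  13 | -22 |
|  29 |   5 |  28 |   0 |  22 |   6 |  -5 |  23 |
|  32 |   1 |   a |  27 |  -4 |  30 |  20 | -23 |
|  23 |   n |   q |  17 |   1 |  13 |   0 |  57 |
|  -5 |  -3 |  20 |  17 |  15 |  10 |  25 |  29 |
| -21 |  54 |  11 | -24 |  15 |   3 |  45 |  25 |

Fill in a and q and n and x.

Rows 1 and 3 both sum to 108, so that's the common total.
Row 2 has 10 + 24 + 28 + 21 + 6 + 5 + 11 = 105; the blank must be 108 − 105 = 3.
Column 2 has 19 + 3 + 27 + 5 + 1 − 3 + 54 = 106; the blank must be 108 − 106 = 2.
Row 5 has 32 + 1 + 27 − 4 + 30 + 20 − 23 = 83; the blank must be 108 − 83 = 25.
Row 6 has 23 + 2 + 17 + 1 + 13 + 0 + 57 = 113; the blank must be 108 − 113 = -5.

a = 25, q = -5, n = 2, x = 3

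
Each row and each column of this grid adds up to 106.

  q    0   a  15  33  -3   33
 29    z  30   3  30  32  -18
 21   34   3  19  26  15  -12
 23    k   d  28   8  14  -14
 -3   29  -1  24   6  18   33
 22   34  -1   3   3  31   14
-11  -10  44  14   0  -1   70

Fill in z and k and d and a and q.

z = 0, k = 19, d = 28, a = 3, q = 25

Column 1: 29 + 21 + 23 − 3 + 22 − 11 = 81, so its missing entry is 106 − 81 = 25.
Row 2: 29 + 30 + 3 + 30 + 32 − 18 = 106, so its missing entry is 106 − 106 = 0.
Column 2: 0 + 0 + 34 + 29 + 34 − 10 = 87, so its missing entry is 106 − 87 = 19.
Row 1: 25 + 0 + 15 + 33 − 3 + 33 = 103, so its missing entry is 106 − 103 = 3.
Row 4: 23 + 19 + 28 + 8 + 14 − 14 = 78, so its missing entry is 106 − 78 = 28.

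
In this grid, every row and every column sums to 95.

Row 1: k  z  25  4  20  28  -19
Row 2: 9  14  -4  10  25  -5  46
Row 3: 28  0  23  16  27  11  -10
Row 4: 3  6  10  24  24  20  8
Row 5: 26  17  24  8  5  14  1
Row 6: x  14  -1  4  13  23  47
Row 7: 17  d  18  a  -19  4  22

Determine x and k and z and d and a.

x = -5, k = 17, z = 20, d = 24, a = 29

Row 6: 14 − 1 + 4 + 13 + 23 + 47 = 100, so its missing entry is 95 − 100 = -5.
Column 1: 9 + 28 + 3 + 26 − 5 + 17 = 78, so its missing entry is 95 − 78 = 17.
Row 1: 17 + 25 + 4 + 20 + 28 − 19 = 75, so its missing entry is 95 − 75 = 20.
Column 2: 20 + 14 + 0 + 6 + 17 + 14 = 71, so its missing entry is 95 − 71 = 24.
Row 7: 17 + 24 + 18 − 19 + 4 + 22 = 66, so its missing entry is 95 − 66 = 29.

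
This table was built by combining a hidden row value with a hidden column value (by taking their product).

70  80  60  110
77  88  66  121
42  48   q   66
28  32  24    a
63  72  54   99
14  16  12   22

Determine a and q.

Each row is a constant multiple of every other row — this is a multiplication table with the headers hidden.
Row 4 is 28/70 = 2/5 times row 1, so its entry in column 4 is 110 × 2/5 = 44.
Row 3 is 42/70 = 3/5 times row 1, so its entry in column 3 is 60 × 3/5 = 36.

a = 44, q = 36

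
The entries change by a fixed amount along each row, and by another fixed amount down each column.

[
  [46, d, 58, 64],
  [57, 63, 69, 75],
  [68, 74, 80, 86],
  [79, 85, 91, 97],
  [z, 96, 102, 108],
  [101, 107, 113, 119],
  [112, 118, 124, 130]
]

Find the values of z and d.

z = 90, d = 52

Along each row the entries change by 6 per step; down each column they change by 11.
Row 5: from 96 at column 2, stepping by 6 to column 1 gives 90.
Row 1: from 46 at column 1, stepping by 6 to column 2 gives 52.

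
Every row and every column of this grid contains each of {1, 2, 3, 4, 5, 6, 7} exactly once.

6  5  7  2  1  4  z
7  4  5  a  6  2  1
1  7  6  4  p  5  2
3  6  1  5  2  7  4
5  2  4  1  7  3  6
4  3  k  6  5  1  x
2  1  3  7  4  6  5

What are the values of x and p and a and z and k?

x = 7, p = 3, a = 3, z = 3, k = 2

For row 3, column 5: row 3 already has {1, 2, 4, 5, 6, 7}; that leaves 3.
Cell (1,7): row 1 already has {1, 2, 4, 5, 6, 7} → 3.
For row 6, column 7: column 7 already has {1, 2, 3, 4, 5, 6}; that leaves 7.
Cell (2,4): row 2 already has {1, 2, 4, 5, 6, 7} → 3.
At (row 6, col 3): row 6 already has {1, 3, 4, 5, 6, 7}, so the value is 2.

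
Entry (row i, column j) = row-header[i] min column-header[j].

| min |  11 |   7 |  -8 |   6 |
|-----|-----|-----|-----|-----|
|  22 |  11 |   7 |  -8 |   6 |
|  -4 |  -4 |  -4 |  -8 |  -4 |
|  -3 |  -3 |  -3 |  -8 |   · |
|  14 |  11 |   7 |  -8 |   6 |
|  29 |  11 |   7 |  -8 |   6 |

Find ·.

-3

min(-3, 6) = -3.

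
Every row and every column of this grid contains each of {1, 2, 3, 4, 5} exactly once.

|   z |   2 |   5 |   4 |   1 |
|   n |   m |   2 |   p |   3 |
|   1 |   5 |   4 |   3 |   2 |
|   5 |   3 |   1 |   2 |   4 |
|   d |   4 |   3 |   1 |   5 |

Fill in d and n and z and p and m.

For row 5, column 1: row 5 already has {1, 3, 4, 5}; that leaves 2.
At (row 1, col 1): row 1 already has {1, 2, 4, 5}, so the value is 3.
For row 2, column 2: column 2 already has {2, 3, 4, 5}; that leaves 1.
At (row 2, col 1): column 1 already has {1, 2, 3, 5}, so the value is 4.
Cell (2,4): row 2 already has {1, 2, 3, 4} → 5.

d = 2, n = 4, z = 3, p = 5, m = 1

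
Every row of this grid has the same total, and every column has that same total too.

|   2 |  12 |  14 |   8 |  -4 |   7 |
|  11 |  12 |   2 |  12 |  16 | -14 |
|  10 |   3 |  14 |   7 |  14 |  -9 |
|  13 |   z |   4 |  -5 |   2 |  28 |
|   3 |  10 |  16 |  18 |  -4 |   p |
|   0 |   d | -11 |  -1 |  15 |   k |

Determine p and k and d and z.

p = -4, k = 31, d = 5, z = -3

Rows 1 and 2 both sum to 39, so that's the common total.
Row 4 has 13 + 4 − 5 + 2 + 28 = 42; the blank must be 39 − 42 = -3.
Row 5 has 3 + 10 + 16 + 18 − 4 = 43; the blank must be 39 − 43 = -4.
Column 6 has 7 − 14 − 9 + 28 − 4 = 8; the blank must be 39 − 8 = 31.
Row 6 has 0 − 11 − 1 + 15 + 31 = 34; the blank must be 39 − 34 = 5.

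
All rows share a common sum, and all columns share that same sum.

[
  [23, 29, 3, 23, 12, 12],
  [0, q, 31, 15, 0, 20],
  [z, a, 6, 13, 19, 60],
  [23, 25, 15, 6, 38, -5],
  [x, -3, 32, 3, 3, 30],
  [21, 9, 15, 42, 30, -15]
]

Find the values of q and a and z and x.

Rows 1 and 4 both sum to 102, so that's the common total.
Row 2: 0 + 31 + 15 + 0 + 20 = 66, so its missing entry is 102 − 66 = 36.
Row 5: -3 + 32 + 3 + 3 + 30 = 65, so its missing entry is 102 − 65 = 37.
Column 1: 23 + 0 + 23 + 37 + 21 = 104, so its missing entry is 102 − 104 = -2.
Row 3: -2 + 6 + 13 + 19 + 60 = 96, so its missing entry is 102 − 96 = 6.

q = 36, a = 6, z = -2, x = 37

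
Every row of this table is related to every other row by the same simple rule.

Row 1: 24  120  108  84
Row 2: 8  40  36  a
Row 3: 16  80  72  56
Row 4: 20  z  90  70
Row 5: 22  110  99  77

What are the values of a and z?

Each row is a constant multiple of every other row — this is a multiplication table with the headers hidden.
Row 2 is 36/108 = 1/3 times row 1, so its entry in column 4 is 84 × 1/3 = 28.
Row 4 is 90/108 = 5/6 times row 1, so its entry in column 2 is 120 × 5/6 = 100.

a = 28, z = 100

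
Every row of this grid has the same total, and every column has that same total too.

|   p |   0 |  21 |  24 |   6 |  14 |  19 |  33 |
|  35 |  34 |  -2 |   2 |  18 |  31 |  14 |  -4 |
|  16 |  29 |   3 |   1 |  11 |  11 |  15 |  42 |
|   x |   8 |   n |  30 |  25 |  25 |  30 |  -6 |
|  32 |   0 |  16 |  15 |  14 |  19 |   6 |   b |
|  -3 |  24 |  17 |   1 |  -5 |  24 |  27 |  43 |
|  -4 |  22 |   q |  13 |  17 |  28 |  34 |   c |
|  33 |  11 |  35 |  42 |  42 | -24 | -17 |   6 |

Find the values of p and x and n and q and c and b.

p = 11, x = 8, n = 8, q = 30, c = -12, b = 26

Rows 2 and 3 both sum to 128, so that's the common total.
Row 1: 0 + 21 + 24 + 6 + 14 + 19 + 33 = 117, so its missing entry is 128 − 117 = 11.
Column 1: 11 + 35 + 16 + 32 − 3 − 4 + 33 = 120, so its missing entry is 128 − 120 = 8.
Row 4: 8 + 8 + 30 + 25 + 25 + 30 − 6 = 120, so its missing entry is 128 − 120 = 8.
Column 3: 21 − 2 + 3 + 8 + 16 + 17 + 35 = 98, so its missing entry is 128 − 98 = 30.
Row 7: -4 + 22 + 30 + 13 + 17 + 28 + 34 = 140, so its missing entry is 128 − 140 = -12.
Row 5: 32 + 0 + 16 + 15 + 14 + 19 + 6 = 102, so its missing entry is 128 − 102 = 26.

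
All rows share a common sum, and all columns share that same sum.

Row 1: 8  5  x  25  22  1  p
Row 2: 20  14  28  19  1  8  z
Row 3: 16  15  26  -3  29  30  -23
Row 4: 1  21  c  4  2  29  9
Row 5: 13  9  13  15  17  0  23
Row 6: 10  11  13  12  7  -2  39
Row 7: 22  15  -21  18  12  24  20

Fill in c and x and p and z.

Rows 3 and 5 both sum to 90, so that's the common total.
Row 2 has 20 + 14 + 28 + 19 + 1 + 8 = 90; the blank must be 90 − 90 = 0.
Row 4 has 1 + 21 + 4 + 2 + 29 + 9 = 66; the blank must be 90 − 66 = 24.
Column 7 has 0 − 23 + 9 + 23 + 39 + 20 = 68; the blank must be 90 − 68 = 22.
Row 1 has 8 + 5 + 25 + 22 + 1 + 22 = 83; the blank must be 90 − 83 = 7.

c = 24, x = 7, p = 22, z = 0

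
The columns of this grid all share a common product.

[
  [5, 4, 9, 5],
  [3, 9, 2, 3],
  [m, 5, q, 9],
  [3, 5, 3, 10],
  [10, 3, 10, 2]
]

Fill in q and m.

q = 5, m = 6

Columns 2 and 4 each multiply to 2700, so every column has product 2700.
Column 3: 9×2×3×10 = 540, so the missing entry is 2700 ÷ 540 = 5.
Column 1: 5×3×3×10 = 450, so the missing entry is 2700 ÷ 450 = 6.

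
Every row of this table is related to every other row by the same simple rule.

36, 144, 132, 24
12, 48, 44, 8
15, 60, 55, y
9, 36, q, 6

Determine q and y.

q = 33, y = 10

Each row is a constant multiple of every other row — this is a multiplication table with the headers hidden.
Row 4 is 9/36 = 1/4 times row 1, so its entry in column 3 is 132 × 1/4 = 33.
Row 3 is 15/36 = 5/12 times row 1, so its entry in column 4 is 24 × 5/12 = 10.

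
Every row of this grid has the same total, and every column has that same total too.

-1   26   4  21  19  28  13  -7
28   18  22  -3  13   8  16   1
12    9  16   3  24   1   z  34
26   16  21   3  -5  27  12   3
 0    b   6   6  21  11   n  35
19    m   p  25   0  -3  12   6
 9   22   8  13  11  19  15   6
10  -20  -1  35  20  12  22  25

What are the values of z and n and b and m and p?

Rows 1 and 2 both sum to 103, so that's the common total.
Row 3: 12 + 9 + 16 + 3 + 24 + 1 + 34 = 99, so its missing entry is 103 − 99 = 4.
Column 7: 13 + 16 + 4 + 12 + 12 + 15 + 22 = 94, so its missing entry is 103 − 94 = 9.
Row 5: 0 + 6 + 6 + 21 + 11 + 9 + 35 = 88, so its missing entry is 103 − 88 = 15.
Column 2: 26 + 18 + 9 + 16 + 15 + 22 − 20 = 86, so its missing entry is 103 − 86 = 17.
Row 6: 19 + 17 + 25 + 0 − 3 + 12 + 6 = 76, so its missing entry is 103 − 76 = 27.

z = 4, n = 9, b = 15, m = 17, p = 27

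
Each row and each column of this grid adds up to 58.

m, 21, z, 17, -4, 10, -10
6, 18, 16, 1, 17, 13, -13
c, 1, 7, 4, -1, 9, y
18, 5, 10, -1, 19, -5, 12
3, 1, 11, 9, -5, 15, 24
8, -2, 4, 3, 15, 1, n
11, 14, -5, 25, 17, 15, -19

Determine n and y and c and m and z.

n = 29, y = 35, c = 3, m = 9, z = 15

The known cells in column 3 total 43, leaving 58 − 43 = 15 for the blank.
The known cells in row 1 total 49, leaving 58 − 49 = 9 for the blank.
The known cells in column 1 total 55, leaving 58 − 55 = 3 for the blank.
The known cells in row 3 total 23, leaving 58 − 23 = 35 for the blank.
The known cells in row 6 total 29, leaving 58 − 29 = 29 for the blank.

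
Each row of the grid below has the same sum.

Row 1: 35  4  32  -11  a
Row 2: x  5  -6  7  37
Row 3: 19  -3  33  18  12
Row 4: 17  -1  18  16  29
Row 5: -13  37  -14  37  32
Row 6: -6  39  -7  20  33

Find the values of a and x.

a = 19, x = 36

Rows 3 and 4 both add up to 79, so every row sums to 79.
Row 1: 35 + 4 + 32 − 11 = 60, so the missing entry is 79 − 60 = 19.
Row 2: 5 − 6 + 7 + 37 = 43, so the missing entry is 79 − 43 = 36.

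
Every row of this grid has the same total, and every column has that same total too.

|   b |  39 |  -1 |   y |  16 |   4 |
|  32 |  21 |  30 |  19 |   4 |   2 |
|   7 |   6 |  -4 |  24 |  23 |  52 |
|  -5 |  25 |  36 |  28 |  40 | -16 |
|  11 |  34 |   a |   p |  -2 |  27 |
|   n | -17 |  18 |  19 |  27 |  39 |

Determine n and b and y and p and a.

n = 22, b = 41, y = 9, p = 9, a = 29

Rows 2 and 3 both sum to 108, so that's the common total.
Column 3: -1 + 30 − 4 + 36 + 18 = 79, so its missing entry is 108 − 79 = 29.
Row 5: 11 + 34 + 29 − 2 + 27 = 99, so its missing entry is 108 − 99 = 9.
Column 4: 19 + 24 + 28 + 9 + 19 = 99, so its missing entry is 108 − 99 = 9.
Row 1: 39 − 1 + 9 + 16 + 4 = 67, so its missing entry is 108 − 67 = 41.
Row 6: -17 + 18 + 19 + 27 + 39 = 86, so its missing entry is 108 − 86 = 22.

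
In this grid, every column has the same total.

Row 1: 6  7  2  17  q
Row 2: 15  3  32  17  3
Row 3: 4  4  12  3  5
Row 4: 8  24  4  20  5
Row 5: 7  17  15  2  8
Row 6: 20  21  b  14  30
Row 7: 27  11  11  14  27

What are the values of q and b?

Column 1 sums to 87 and so does column 4; that's the common total.
In column 5 the known cells total 78, leaving 87 − 78 = 9.
In column 3 the known cells total 76, leaving 87 − 76 = 11.

q = 9, b = 11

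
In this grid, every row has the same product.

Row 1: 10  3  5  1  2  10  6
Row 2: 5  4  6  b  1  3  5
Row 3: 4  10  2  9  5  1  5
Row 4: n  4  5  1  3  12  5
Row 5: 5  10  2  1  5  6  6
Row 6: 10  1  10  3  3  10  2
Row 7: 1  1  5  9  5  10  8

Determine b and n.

Rows 5 and 7 each multiply to 18000, so every row has product 18000.
Row 2: 5×4×6×1×3×5 = 1800, so the missing entry is 18000 ÷ 1800 = 10.
Row 4: 4×5×1×3×12×5 = 3600, so the missing entry is 18000 ÷ 3600 = 5.

b = 10, n = 5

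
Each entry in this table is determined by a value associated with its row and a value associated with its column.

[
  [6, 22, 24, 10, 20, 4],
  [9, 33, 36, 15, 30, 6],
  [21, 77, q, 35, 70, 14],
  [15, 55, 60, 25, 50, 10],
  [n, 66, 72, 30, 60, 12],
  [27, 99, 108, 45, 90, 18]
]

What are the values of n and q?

n = 18, q = 84

Each row is a constant multiple of every other row — this is a multiplication table with the headers hidden.
Row 5 is 30/10 = 3/1 times row 1, so its entry in column 1 is 6 × 3/1 = 18.
Row 3 is 35/10 = 7/2 times row 1, so its entry in column 3 is 24 × 7/2 = 84.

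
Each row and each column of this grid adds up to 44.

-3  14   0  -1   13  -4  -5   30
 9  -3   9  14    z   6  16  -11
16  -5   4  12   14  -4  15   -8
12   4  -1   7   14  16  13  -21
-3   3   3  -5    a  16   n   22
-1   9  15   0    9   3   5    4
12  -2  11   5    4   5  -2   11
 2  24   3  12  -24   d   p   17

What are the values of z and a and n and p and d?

z = 4, a = 10, n = -2, p = 4, d = 6

Row 2: 9 − 3 + 9 + 14 + 6 + 16 − 11 = 40, so its missing entry is 44 − 40 = 4.
Column 5: 13 + 4 + 14 + 14 + 9 + 4 − 24 = 34, so its missing entry is 44 − 34 = 10.
Row 5: -3 + 3 + 3 − 5 + 10 + 16 + 22 = 46, so its missing entry is 44 − 46 = -2.
Column 7: -5 + 16 + 15 + 13 − 2 + 5 − 2 = 40, so its missing entry is 44 − 40 = 4.
Row 8: 2 + 24 + 3 + 12 − 24 + 4 + 17 = 38, so its missing entry is 44 − 38 = 6.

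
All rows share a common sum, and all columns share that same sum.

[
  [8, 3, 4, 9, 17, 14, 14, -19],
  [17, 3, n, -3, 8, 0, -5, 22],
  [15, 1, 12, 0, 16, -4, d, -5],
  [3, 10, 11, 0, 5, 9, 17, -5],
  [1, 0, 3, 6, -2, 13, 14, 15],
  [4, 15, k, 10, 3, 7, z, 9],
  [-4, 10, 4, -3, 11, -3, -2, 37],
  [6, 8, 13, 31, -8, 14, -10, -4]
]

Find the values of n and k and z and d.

Rows 1 and 4 both sum to 50, so that's the common total.
Row 2: 17 + 3 − 3 + 8 + 0 − 5 + 22 = 42, so its missing entry is 50 − 42 = 8.
Row 3: 15 + 1 + 12 + 0 + 16 − 4 − 5 = 35, so its missing entry is 50 − 35 = 15.
Column 7: 14 − 5 + 15 + 17 + 14 − 2 − 10 = 43, so its missing entry is 50 − 43 = 7.
Row 6: 4 + 15 + 10 + 3 + 7 + 7 + 9 = 55, so its missing entry is 50 − 55 = -5.

n = 8, k = -5, z = 7, d = 15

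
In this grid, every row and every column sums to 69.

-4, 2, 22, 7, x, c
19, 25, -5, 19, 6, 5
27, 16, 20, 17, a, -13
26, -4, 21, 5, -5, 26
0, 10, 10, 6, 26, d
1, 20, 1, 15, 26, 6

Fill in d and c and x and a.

Row 5: 0 + 10 + 10 + 6 + 26 = 52, so its missing entry is 69 − 52 = 17.
Row 3: 27 + 16 + 20 + 17 − 13 = 67, so its missing entry is 69 − 67 = 2.
Column 5: 6 + 2 − 5 + 26 + 26 = 55, so its missing entry is 69 − 55 = 14.
Row 1: -4 + 2 + 22 + 7 + 14 = 41, so its missing entry is 69 − 41 = 28.

d = 17, c = 28, x = 14, a = 2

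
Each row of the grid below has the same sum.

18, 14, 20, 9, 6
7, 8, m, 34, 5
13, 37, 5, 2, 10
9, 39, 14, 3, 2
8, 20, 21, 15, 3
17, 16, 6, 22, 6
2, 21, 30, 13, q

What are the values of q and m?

The complete rows each total 67.
Row 7 is missing 67 − 66 = 1 (since 2 + 21 + 30 + 13 = 66).
Row 2 is missing 67 − 54 = 13 (since 7 + 8 + 34 + 5 = 54).

q = 1, m = 13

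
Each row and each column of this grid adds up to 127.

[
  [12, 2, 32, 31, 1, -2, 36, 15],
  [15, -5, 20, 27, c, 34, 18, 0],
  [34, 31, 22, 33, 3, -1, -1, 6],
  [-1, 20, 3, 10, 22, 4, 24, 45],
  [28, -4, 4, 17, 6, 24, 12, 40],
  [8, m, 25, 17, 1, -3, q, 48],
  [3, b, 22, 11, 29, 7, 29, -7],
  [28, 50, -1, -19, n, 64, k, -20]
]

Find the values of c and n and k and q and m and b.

The known cells in row 7 total 94, leaving 127 − 94 = 33 for the blank.
The known cells in column 2 total 127, leaving 127 − 127 = 0 for the blank.
The known cells in row 2 total 109, leaving 127 − 109 = 18 for the blank.
The known cells in column 5 total 80, leaving 127 − 80 = 47 for the blank.
The known cells in row 8 total 149, leaving 127 − 149 = -22 for the blank.
The known cells in row 6 total 96, leaving 127 − 96 = 31 for the blank.

c = 18, n = 47, k = -22, q = 31, m = 0, b = 33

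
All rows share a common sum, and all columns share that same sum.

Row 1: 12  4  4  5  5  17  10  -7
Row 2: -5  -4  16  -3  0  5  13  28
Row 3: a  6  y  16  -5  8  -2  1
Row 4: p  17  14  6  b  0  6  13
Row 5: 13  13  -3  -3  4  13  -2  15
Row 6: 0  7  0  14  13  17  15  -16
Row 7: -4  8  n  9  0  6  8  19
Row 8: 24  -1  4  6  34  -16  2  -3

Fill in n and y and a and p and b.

n = 4, y = 11, a = 15, p = -5, b = -1

Rows 1 and 2 both sum to 50, so that's the common total.
Row 7 has -4 + 8 + 9 + 0 + 6 + 8 + 19 = 46; the blank must be 50 − 46 = 4.
Column 5 has 5 + 0 − 5 + 4 + 13 + 0 + 34 = 51; the blank must be 50 − 51 = -1.
Row 4 has 17 + 14 + 6 − 1 + 0 + 6 + 13 = 55; the blank must be 50 − 55 = -5.
Column 1 has 12 − 5 − 5 + 13 + 0 − 4 + 24 = 35; the blank must be 50 − 35 = 15.
Row 3 has 15 + 6 + 16 − 5 + 8 − 2 + 1 = 39; the blank must be 50 − 39 = 11.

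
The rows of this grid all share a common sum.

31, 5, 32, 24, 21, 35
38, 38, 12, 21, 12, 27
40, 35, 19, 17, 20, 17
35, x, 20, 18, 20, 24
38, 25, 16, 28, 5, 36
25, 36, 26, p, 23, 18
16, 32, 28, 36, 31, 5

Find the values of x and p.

x = 31, p = 20

Row 2 sums to 148 and so does row 7; that's the common total.
In row 4 the known cells total 117, leaving 148 − 117 = 31.
In row 6 the known cells total 128, leaving 148 − 128 = 20.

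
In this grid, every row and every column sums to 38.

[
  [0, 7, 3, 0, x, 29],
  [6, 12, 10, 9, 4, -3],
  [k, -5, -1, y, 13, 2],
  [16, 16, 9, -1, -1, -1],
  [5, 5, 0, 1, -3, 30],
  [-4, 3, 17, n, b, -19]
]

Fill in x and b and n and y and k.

Row 1: 0 + 7 + 3 + 0 + 29 = 39, so its missing entry is 38 − 39 = -1.
Column 5: -1 + 4 + 13 − 1 − 3 = 12, so its missing entry is 38 − 12 = 26.
Column 1: 0 + 6 + 16 + 5 − 4 = 23, so its missing entry is 38 − 23 = 15.
Row 3: 15 − 5 − 1 + 13 + 2 = 24, so its missing entry is 38 − 24 = 14.
Row 6: -4 + 3 + 17 + 26 − 19 = 23, so its missing entry is 38 − 23 = 15.

x = -1, b = 26, n = 15, y = 14, k = 15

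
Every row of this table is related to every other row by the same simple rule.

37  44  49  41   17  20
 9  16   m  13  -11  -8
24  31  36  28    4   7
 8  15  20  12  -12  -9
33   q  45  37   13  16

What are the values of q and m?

The difference between any two rows is the same in every column — this is an addition table with the headers hidden.
Row 5 minus row 1 is 37 − 41 = -4, so its entry in column 2 is 44 + (-4) = 40.
Row 2 minus row 1 is 13 − 41 = -28, so its entry in column 3 is 49 + (-28) = 21.

q = 40, m = 21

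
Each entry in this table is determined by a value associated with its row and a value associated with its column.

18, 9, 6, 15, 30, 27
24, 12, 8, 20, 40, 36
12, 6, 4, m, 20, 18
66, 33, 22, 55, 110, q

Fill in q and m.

Each row is a constant multiple of every other row — this is a multiplication table with the headers hidden.
Row 4 is 22/6 = 11/3 times row 1, so its entry in column 6 is 27 × 11/3 = 99.
Row 3 is 4/6 = 2/3 times row 1, so its entry in column 4 is 15 × 2/3 = 10.

q = 99, m = 10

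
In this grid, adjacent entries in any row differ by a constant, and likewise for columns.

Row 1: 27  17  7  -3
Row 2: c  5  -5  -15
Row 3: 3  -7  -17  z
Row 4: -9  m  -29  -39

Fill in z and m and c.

Along each row the entries change by -10 per step; down each column they change by -12.
Row 3: from 3 at column 1, stepping by -10 to column 4 gives -27.
Row 4: from -9 at column 1, stepping by -10 to column 2 gives -19.
Row 2: from 5 at column 2, stepping by -10 to column 1 gives 15.

z = -27, m = -19, c = 15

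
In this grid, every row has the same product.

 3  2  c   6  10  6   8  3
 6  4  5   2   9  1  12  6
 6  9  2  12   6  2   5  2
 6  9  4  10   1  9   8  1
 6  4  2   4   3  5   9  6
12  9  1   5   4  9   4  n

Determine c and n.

c = 3, n = 2

Rows 2 and 4 each multiply to 155520, so every row has product 155520.
Row 1: 3×2×6×10×6×8×3 = 51840, so the missing entry is 155520 ÷ 51840 = 3.
Row 6: 12×9×1×5×4×9×4 = 77760, so the missing entry is 155520 ÷ 77760 = 2.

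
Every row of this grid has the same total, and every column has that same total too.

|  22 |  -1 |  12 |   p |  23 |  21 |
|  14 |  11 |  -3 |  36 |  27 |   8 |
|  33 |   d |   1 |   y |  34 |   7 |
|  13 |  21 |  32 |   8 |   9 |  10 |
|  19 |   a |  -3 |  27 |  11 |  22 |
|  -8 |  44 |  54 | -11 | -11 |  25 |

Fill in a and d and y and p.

a = 17, d = 1, y = 17, p = 16

Rows 2 and 4 both sum to 93, so that's the common total.
Row 1 has 22 − 1 + 12 + 23 + 21 = 77; the blank must be 93 − 77 = 16.
Column 4 has 16 + 36 + 8 + 27 − 11 = 76; the blank must be 93 − 76 = 17.
Row 5 has 19 − 3 + 27 + 11 + 22 = 76; the blank must be 93 − 76 = 17.
Row 3 has 33 + 1 + 17 + 34 + 7 = 92; the blank must be 93 − 92 = 1.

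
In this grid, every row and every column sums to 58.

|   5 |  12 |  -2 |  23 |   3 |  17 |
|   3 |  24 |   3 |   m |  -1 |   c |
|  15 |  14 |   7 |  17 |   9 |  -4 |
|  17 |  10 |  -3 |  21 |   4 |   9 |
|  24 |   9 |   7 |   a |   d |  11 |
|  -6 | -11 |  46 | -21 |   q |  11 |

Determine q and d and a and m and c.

q = 39, d = 4, a = 3, m = 15, c = 14

The known cells in column 6 total 44, leaving 58 − 44 = 14 for the blank.
The known cells in row 6 total 19, leaving 58 − 19 = 39 for the blank.
The known cells in column 5 total 54, leaving 58 − 54 = 4 for the blank.
The known cells in row 5 total 55, leaving 58 − 55 = 3 for the blank.
The known cells in row 2 total 43, leaving 58 − 43 = 15 for the blank.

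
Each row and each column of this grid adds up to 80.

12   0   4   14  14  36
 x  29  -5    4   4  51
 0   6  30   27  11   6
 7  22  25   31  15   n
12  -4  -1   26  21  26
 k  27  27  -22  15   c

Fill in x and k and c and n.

Row 2 has 29 − 5 + 4 + 4 + 51 = 83; the blank must be 80 − 83 = -3.
Column 1 has 12 − 3 + 0 + 7 + 12 = 28; the blank must be 80 − 28 = 52.
Row 6 has 52 + 27 + 27 − 22 + 15 = 99; the blank must be 80 − 99 = -19.
Row 4 has 7 + 22 + 25 + 31 + 15 = 100; the blank must be 80 − 100 = -20.

x = -3, k = 52, c = -19, n = -20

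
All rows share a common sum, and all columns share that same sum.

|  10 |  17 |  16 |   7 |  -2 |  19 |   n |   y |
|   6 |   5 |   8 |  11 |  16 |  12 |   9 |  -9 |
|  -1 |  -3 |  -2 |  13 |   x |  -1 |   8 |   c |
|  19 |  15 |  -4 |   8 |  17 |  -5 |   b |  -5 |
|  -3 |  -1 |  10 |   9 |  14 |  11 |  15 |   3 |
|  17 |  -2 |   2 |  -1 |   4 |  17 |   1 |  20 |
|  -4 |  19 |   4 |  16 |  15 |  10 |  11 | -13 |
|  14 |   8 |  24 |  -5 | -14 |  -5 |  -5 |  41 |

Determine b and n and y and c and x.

Rows 2 and 5 both sum to 58, so that's the common total.
Column 5: -2 + 16 + 17 + 14 + 4 + 15 − 14 = 50, so its missing entry is 58 − 50 = 8.
Row 3: -1 − 3 − 2 + 13 + 8 − 1 + 8 = 22, so its missing entry is 58 − 22 = 36.
Column 8: -9 + 36 − 5 + 3 + 20 − 13 + 41 = 73, so its missing entry is 58 − 73 = -15.
Row 1: 10 + 17 + 16 + 7 − 2 + 19 − 15 = 52, so its missing entry is 58 − 52 = 6.
Row 4: 19 + 15 − 4 + 8 + 17 − 5 − 5 = 45, so its missing entry is 58 − 45 = 13.

b = 13, n = 6, y = -15, c = 36, x = 8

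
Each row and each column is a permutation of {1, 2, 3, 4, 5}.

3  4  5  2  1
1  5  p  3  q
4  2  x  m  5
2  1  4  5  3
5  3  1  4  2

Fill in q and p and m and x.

For row 3, column 4: column 4 already has {2, 3, 4, 5}; that leaves 1.
For row 2, column 5: column 5 already has {1, 2, 3, 5}; that leaves 4.
Cell (2,3): row 2 already has {1, 3, 4, 5} → 2.
For row 3, column 3: row 3 already has {1, 2, 4, 5}; that leaves 3.

q = 4, p = 2, m = 1, x = 3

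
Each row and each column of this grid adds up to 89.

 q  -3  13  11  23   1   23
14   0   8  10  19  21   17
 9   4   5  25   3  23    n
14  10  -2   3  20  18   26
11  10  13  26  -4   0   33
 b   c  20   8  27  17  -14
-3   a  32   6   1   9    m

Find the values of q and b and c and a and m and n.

q = 21, b = 23, c = 8, a = 60, m = -16, n = 20

Row 1 has -3 + 13 + 11 + 23 + 1 + 23 = 68; the blank must be 89 − 68 = 21.
Column 1 has 21 + 14 + 9 + 14 + 11 − 3 = 66; the blank must be 89 − 66 = 23.
Row 6 has 23 + 20 + 8 + 27 + 17 − 14 = 81; the blank must be 89 − 81 = 8.
Column 2 has -3 + 0 + 4 + 10 + 10 + 8 = 29; the blank must be 89 − 29 = 60.
Row 3 has 9 + 4 + 5 + 25 + 3 + 23 = 69; the blank must be 89 − 69 = 20.
Row 7 has -3 + 60 + 32 + 6 + 1 + 9 = 105; the blank must be 89 − 105 = -16.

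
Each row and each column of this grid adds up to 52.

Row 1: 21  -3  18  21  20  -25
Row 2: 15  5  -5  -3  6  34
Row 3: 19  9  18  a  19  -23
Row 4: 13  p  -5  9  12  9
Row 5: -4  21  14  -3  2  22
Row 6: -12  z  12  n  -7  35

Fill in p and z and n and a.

p = 14, z = 6, n = 18, a = 10

Row 4 has 13 − 5 + 9 + 12 + 9 = 38; the blank must be 52 − 38 = 14.
Row 3 has 19 + 9 + 18 + 19 − 23 = 42; the blank must be 52 − 42 = 10.
Column 4 has 21 − 3 + 10 + 9 − 3 = 34; the blank must be 52 − 34 = 18.
Row 6 has -12 + 12 + 18 − 7 + 35 = 46; the blank must be 52 − 46 = 6.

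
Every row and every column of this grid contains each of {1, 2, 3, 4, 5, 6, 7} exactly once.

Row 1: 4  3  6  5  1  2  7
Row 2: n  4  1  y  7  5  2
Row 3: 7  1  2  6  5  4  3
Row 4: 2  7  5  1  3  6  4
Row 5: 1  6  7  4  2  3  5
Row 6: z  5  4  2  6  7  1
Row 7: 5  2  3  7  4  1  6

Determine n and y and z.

n = 6, y = 3, z = 3

At (row 6, col 1): row 6 already has {1, 2, 4, 5, 6, 7}, so the value is 3.
At (row 2, col 1): column 1 already has {1, 2, 3, 4, 5, 7}, so the value is 6.
Cell (2,4): row 2 already has {1, 2, 4, 5, 6, 7} → 3.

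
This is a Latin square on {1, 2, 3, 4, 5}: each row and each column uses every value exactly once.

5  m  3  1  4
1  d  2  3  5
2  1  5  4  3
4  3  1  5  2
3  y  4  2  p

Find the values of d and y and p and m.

At (row 1, col 2): row 1 already has {1, 3, 4, 5}, so the value is 2.
For row 2, column 2: row 2 already has {1, 2, 3, 5}; that leaves 4.
For row 5, column 2: column 2 already has {1, 2, 3, 4}; that leaves 5.
For row 5, column 5: row 5 already has {2, 3, 4, 5}; that leaves 1.

d = 4, y = 5, p = 1, m = 2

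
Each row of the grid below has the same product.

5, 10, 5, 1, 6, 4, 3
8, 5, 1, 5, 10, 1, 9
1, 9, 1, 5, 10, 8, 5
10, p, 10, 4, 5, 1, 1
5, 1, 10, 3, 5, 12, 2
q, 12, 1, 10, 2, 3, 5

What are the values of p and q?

p = 9, q = 5

Rows 1 and 2 each multiply to 18000, so every row has product 18000.
Row 4: 10×10×4×5×1×1 = 2000, so the missing entry is 18000 ÷ 2000 = 9.
Row 6: 12×1×10×2×3×5 = 3600, so the missing entry is 18000 ÷ 3600 = 5.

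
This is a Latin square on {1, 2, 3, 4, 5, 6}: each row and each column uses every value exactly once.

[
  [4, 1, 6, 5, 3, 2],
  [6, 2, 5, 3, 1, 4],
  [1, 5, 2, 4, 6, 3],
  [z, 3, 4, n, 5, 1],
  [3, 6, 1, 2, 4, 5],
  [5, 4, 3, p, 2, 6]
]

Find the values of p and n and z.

p = 1, n = 6, z = 2

For row 6, column 4: row 6 already has {2, 3, 4, 5, 6}; that leaves 1.
At (row 4, col 4): column 4 already has {1, 2, 3, 4, 5}, so the value is 6.
For row 4, column 1: row 4 already has {1, 3, 4, 5, 6}; that leaves 2.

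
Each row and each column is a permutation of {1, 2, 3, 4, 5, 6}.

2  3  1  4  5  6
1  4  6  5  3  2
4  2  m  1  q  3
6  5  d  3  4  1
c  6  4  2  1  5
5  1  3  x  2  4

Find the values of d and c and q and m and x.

d = 2, c = 3, q = 6, m = 5, x = 6

Cell (3,5): column 5 already has {1, 2, 3, 4, 5} → 6.
For row 5, column 1: row 5 already has {1, 2, 4, 5, 6}; that leaves 3.
At (row 3, col 3): row 3 already has {1, 2, 3, 4, 6}, so the value is 5.
At (row 6, col 4): row 6 already has {1, 2, 3, 4, 5}, so the value is 6.
At (row 4, col 3): row 4 already has {1, 3, 4, 5, 6}, so the value is 2.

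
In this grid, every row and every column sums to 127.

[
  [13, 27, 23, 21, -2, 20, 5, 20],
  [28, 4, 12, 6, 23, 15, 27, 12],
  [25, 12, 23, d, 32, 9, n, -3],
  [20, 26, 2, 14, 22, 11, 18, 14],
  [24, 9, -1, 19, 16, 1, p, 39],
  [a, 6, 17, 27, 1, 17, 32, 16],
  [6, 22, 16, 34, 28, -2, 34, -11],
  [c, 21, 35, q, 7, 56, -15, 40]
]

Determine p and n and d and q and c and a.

Row 5: 24 + 9 − 1 + 19 + 16 + 1 + 39 = 107, so its missing entry is 127 − 107 = 20.
Column 7: 5 + 27 + 18 + 20 + 32 + 34 − 15 = 121, so its missing entry is 127 − 121 = 6.
Row 3: 25 + 12 + 23 + 32 + 9 + 6 − 3 = 104, so its missing entry is 127 − 104 = 23.
Column 4: 21 + 6 + 23 + 14 + 19 + 27 + 34 = 144, so its missing entry is 127 − 144 = -17.
Row 8: 21 + 35 − 17 + 7 + 56 − 15 + 40 = 127, so its missing entry is 127 − 127 = 0.
Row 6: 6 + 17 + 27 + 1 + 17 + 32 + 16 = 116, so its missing entry is 127 − 116 = 11.

p = 20, n = 6, d = 23, q = -17, c = 0, a = 11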